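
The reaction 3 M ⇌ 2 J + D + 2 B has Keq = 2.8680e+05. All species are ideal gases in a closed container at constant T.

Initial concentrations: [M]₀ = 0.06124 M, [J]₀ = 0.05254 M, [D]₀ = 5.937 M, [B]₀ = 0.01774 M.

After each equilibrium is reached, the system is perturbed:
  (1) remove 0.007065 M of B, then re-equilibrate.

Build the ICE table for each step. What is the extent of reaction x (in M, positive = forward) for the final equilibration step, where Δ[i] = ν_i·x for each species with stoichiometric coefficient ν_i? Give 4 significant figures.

Q₀ = 0.02246 vs Keq = 2.8680e+05 ⇒ Q<K, forward
Step 1:
                   M          J          D          B
  I          0.06124    0.05254      5.937    0.01774
  C          -0.0604    0.04026    0.02013    0.04026
  E       8.4431e-04     0.0928      5.957      0.058
  solve Keq expr → x = 0.02013; check Q = 2.8680e+05
Then remove 0.007065 M of B.
Step 2:
                   M          J          D          B
  I       8.4431e-04     0.0928      5.957    0.05094
  C       -6.9306e-05 4.6204e-05 2.3102e-05 4.6204e-05
  E       7.7500e-04    0.09285      5.957    0.05098
  solve Keq expr → x = 2.3102e-05; check Q = 2.8680e+05

x = 2.3102e-05 M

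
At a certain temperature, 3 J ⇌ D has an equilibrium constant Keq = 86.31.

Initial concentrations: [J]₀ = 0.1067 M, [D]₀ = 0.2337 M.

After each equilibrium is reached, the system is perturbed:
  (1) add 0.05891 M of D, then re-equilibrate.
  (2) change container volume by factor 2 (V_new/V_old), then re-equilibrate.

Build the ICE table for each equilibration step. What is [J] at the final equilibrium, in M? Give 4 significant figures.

[J]_eq = 0.1135 M

Q₀ = 192.4 vs Keq = 86.31 ⇒ Q>K, reverse
Step 1:
                    J           D
  I            0.1067      0.2337
  C           0.03062    -0.01021
  E            0.1373      0.2235
  solve Keq expr → x = -0.01021; check Q = 86.31
Then add 0.05891 M of D.
Step 2:
                    J           D
  I            0.1373      0.2824
  C           0.01052   -0.003507
  E            0.1478      0.2789
  solve Keq expr → x = -0.003507; check Q = 86.31
Then change container volume by factor 2 (V_new/V_old).
Step 3:
                    J           D
  I           0.07392      0.1394
  C            0.0396     -0.0132
  E            0.1135      0.1262
  solve Keq expr → x = -0.0132; check Q = 86.31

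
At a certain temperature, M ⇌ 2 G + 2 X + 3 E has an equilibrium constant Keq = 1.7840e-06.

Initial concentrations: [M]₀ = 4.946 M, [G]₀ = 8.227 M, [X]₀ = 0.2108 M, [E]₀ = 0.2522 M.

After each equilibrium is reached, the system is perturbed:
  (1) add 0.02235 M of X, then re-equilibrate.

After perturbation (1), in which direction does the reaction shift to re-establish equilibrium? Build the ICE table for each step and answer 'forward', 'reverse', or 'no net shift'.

Q₀ = 0.009755 vs Keq = 1.7840e-06 ⇒ Q>K, reverse
Step 1:
                    M           G           X           E
  Initial       4.946       8.227      0.2108      0.2522
  Change      0.07334     -0.1467     -0.1467       -0.22
  Equil         5.019        8.08     0.06413     0.03219
  solve Keq expr → x = -0.07334; check Q = 1.7840e-06
Then add 0.02235 M of X.
Step 2:
                    M           G           X           E
  Initial       5.019        8.08     0.08648     0.03219
  Change     0.001698   -0.003395   -0.003395   -0.005093
  Equil         5.021       8.077     0.08308      0.0271
  solve Keq expr → x = -0.001698; check Q = 1.7840e-06

Direction: reverse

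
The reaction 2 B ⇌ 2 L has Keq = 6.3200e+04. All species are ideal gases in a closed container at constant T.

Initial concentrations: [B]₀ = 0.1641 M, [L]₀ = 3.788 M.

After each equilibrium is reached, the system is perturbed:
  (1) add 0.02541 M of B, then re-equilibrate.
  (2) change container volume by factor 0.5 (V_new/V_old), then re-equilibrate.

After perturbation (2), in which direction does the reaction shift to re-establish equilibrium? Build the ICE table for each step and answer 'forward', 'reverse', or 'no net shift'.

Q₀ = 532.8 vs Keq = 6.3200e+04 ⇒ Q<K, forward
Step 1:
                   B          L
  init        0.1641      3.788
  Δ          -0.1484     0.1484
  eq         0.01566      3.936
  solve Keq expr → x = 0.07422; check Q = 6.3200e+04
Then add 0.02541 M of B.
Step 2:
                   B          L
  init       0.04107      3.936
  Δ         -0.02531    0.02531
  eq         0.01576      3.962
  solve Keq expr → x = 0.01265; check Q = 6.3200e+04
Then change container volume by factor 0.5 (V_new/V_old).
Step 3:
                   B          L
  init       0.03152      7.924
  Δ                0          0
  eq         0.03152      7.924
  solve Keq expr → x = 0; check Q = 6.3200e+04

Direction: no net shift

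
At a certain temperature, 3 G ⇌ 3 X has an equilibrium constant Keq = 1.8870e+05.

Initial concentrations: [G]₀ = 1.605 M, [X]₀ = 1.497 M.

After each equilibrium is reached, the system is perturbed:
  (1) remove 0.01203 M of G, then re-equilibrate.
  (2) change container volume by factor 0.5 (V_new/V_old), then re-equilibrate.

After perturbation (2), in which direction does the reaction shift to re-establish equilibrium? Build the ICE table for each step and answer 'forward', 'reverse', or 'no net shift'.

Direction: no net shift

Q₀ = 0.8114 vs Keq = 1.8870e+05 ⇒ Q<K, forward
Step 1:
                  G         X
  Initial     1.605     1.497
  Change     -1.552     1.552
  Equil     0.05316     3.049
  solve Keq expr → x = 0.5173; check Q = 1.8870e+05
Then remove 0.01203 M of G.
Step 2:
                  G         X
  Initial   0.04113     3.049
  Change    0.01182  -0.01182
  Equil     0.05295     3.037
  solve Keq expr → x = -0.003941; check Q = 1.8870e+05
Then change container volume by factor 0.5 (V_new/V_old).
Step 3:
                  G         X
  Initial    0.1059     6.074
  Change          0         0
  Equil      0.1059     6.074
  solve Keq expr → x = 0; check Q = 1.8870e+05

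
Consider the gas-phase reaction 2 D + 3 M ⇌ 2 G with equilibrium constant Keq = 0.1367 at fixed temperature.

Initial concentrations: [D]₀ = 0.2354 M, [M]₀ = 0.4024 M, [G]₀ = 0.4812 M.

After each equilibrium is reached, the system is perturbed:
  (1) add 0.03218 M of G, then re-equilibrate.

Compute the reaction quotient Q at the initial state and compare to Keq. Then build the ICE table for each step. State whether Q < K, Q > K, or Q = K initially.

Q₀ = 64.13; Q > K (proceeds reverse)

Q₀ = 64.13 vs Keq = 0.1367 ⇒ Q>K, reverse
Step 1:
                    D           M           G
  Initial      0.2354      0.4024      0.4812
  Change       0.3148      0.4722     -0.3148
  Equil        0.5502      0.8746      0.1664
  solve Keq expr → x = -0.1574; check Q = 0.1367
Then add 0.03218 M of G.
Step 2:
                    D           M           G
  Initial      0.5502      0.8746      0.1986
  Change      0.01841     0.02761    -0.01841
  Equil        0.5686      0.9022      0.1802
  solve Keq expr → x = -0.009203; check Q = 0.1367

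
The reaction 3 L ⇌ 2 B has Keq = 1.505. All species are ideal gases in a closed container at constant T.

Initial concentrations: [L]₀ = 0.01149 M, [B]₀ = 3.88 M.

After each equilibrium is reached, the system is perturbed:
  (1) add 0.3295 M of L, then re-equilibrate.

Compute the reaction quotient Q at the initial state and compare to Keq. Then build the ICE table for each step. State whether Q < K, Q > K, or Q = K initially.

Q₀ = 9.9244e+06 vs Keq = 1.505 ⇒ Q>K, reverse
Step 1:
                    L           B
  init        0.01149        3.88
  Δ               1.7      -1.133
  eq            1.711       2.747
  solve Keq expr → x = -0.5667; check Q = 1.505
Then add 0.3295 M of L.
Step 2:
                    L           B
  init          2.041       2.747
  Δ           -0.2586      0.1724
  eq            1.782       2.919
  solve Keq expr → x = 0.0862; check Q = 1.505

Q₀ = 9.9244e+06; Q > K (proceeds reverse)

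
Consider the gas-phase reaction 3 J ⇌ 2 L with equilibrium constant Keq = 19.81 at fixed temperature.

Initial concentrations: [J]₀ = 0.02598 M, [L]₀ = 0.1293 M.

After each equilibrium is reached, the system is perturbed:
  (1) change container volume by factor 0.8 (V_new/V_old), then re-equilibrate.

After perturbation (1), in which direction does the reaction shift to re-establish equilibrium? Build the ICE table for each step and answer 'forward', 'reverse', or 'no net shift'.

Direction: forward

Q₀ = 953.4 vs Keq = 19.81 ⇒ Q>K, reverse
Step 1:
                    J           L
  init        0.02598      0.1293
  Δ           0.05109    -0.03406
  eq          0.07707     0.09524
  solve Keq expr → x = -0.01703; check Q = 19.81
Then change container volume by factor 0.8 (V_new/V_old).
Step 2:
                    J           L
  init        0.09634       0.119
  Δ         -0.005184    0.003456
  eq          0.09116      0.1225
  solve Keq expr → x = 0.001728; check Q = 19.81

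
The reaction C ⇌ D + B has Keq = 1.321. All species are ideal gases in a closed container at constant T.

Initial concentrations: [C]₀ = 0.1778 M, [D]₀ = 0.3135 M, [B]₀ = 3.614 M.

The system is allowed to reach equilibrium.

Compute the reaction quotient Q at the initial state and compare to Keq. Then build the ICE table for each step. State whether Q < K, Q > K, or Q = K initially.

Q₀ = 6.372 vs Keq = 1.321 ⇒ Q>K, reverse
Step 1:
                    C           D           B
  Initial      0.1778      0.3135       3.614
  Change       0.1771     -0.1771     -0.1771
  Equil        0.3549      0.1364       3.437
  solve Keq expr → x = -0.1771; check Q = 1.321

Q₀ = 6.372; Q > K (proceeds reverse)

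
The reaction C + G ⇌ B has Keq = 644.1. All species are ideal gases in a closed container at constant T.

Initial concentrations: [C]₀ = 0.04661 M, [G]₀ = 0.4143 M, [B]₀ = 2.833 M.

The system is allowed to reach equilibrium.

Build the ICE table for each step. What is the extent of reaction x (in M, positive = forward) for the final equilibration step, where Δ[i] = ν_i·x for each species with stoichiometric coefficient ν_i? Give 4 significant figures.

x = 0.03488 M

Q₀ = 146.7 vs Keq = 644.1 ⇒ Q<K, forward
Step 1:
                    C           G           B
  init        0.04661      0.4143       2.833
  Δ          -0.03488    -0.03488     0.03488
  eq          0.01173      0.3794       2.868
  solve Keq expr → x = 0.03488; check Q = 644.1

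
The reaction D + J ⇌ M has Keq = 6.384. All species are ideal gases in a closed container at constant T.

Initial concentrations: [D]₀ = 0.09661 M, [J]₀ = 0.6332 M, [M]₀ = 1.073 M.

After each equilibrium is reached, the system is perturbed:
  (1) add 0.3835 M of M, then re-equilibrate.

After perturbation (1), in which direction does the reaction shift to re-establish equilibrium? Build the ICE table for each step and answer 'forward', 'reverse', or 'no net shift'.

Direction: reverse

Q₀ = 17.54 vs Keq = 6.384 ⇒ Q>K, reverse
Step 1:
                    D           J           M
  init        0.09661      0.6332       1.073
  Δ            0.1075      0.1075     -0.1075
  eq           0.2042      0.7407      0.9655
  solve Keq expr → x = -0.1075; check Q = 6.384
Then add 0.3835 M of M.
Step 2:
                    D           J           M
  init         0.2042      0.7407       1.349
  Δ           0.05207     0.05207    -0.05207
  eq           0.2562      0.7928       1.297
  solve Keq expr → x = -0.05207; check Q = 6.384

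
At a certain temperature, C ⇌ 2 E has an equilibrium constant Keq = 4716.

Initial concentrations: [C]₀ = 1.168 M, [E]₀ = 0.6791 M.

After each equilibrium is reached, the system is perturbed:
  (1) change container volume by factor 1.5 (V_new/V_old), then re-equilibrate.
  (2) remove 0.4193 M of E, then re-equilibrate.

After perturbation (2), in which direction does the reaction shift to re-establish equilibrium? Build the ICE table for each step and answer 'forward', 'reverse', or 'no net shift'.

Q₀ = 0.3948 vs Keq = 4716 ⇒ Q<K, forward
Step 1:
                    C           E
  Initial       1.168      0.6791
  Change       -1.166       2.332
  Equil      0.001923       3.011
  solve Keq expr → x = 1.166; check Q = 4716
Then change container volume by factor 1.5 (V_new/V_old).
Step 2:
                    C           E
  Initial    0.001282       2.008
  Change  -4.2655e-04  8.5310e-04
  Equil    8.5528e-04       2.008
  solve Keq expr → x = 4.2655e-04; check Q = 4716
Then remove 0.4193 M of E.
Step 3:
                    C           E
  Initial  8.5528e-04       1.589
  Change  -3.1942e-04  6.3883e-04
  Equil    5.3586e-04        1.59
  solve Keq expr → x = 3.1942e-04; check Q = 4716

Direction: forward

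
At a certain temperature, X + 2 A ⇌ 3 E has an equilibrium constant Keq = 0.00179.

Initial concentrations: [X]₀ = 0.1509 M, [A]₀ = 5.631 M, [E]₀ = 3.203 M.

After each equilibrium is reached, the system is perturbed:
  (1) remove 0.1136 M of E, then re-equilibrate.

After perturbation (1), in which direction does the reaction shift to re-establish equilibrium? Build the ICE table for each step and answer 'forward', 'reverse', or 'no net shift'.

Direction: forward

Q₀ = 6.868 vs Keq = 0.00179 ⇒ Q>K, reverse
Step 1:
                    X           A           E
  init         0.1509       5.631       3.203
  Δ            0.9102        1.82      -2.731
  eq            1.061       7.451      0.4725
  solve Keq expr → x = -0.9102; check Q = 0.00179
Then remove 0.1136 M of E.
Step 2:
                    X           A           E
  init          1.061       7.451      0.3589
  Δ          -0.03513    -0.07026      0.1054
  eq            1.026       7.381      0.4642
  solve Keq expr → x = 0.03513; check Q = 0.00179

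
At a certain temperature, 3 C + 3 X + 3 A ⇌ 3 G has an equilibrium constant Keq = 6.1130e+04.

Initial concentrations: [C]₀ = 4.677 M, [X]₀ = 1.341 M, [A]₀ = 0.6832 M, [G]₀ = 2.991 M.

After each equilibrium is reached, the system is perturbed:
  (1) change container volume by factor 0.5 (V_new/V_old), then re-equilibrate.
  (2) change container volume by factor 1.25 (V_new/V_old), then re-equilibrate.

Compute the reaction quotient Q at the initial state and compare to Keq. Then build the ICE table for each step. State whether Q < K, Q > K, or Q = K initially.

Q₀ = 0.3401 vs Keq = 6.1130e+04 ⇒ Q<K, forward
Step 1:
                    C           X           A           G
  Initial       4.677       1.341      0.6832       2.991
  Change        -0.65       -0.65       -0.65        0.65
  Equil         4.027       0.691     0.03321       3.641
  solve Keq expr → x = 0.2167; check Q = 6.1130e+04
Then change container volume by factor 0.5 (V_new/V_old).
Step 2:
                    C           X           A           G
  Initial       8.054       1.382     0.06643       7.282
  Change     -0.04899    -0.04899    -0.04899     0.04899
  Equil         8.005       1.333     0.01744       7.331
  solve Keq expr → x = 0.01633; check Q = 6.1130e+04
Then change container volume by factor 1.25 (V_new/V_old).
Step 3:
                    C           X           A           G
  Initial       6.404       1.066     0.01395       5.865
  Change     0.007639    0.007639    0.007639   -0.007639
  Equil         6.412       1.074     0.02159       5.857
  solve Keq expr → x = -0.002546; check Q = 6.1130e+04

Q₀ = 0.3401; Q < K (proceeds forward)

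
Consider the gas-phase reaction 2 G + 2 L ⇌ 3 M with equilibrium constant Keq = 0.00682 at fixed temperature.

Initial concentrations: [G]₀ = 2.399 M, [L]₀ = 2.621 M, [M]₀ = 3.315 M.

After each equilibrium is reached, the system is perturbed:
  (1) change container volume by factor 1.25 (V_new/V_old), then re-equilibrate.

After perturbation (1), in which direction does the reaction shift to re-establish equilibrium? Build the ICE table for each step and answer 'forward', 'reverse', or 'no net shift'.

Direction: reverse

Q₀ = 0.9214 vs Keq = 0.00682 ⇒ Q>K, reverse
Step 1:
                   G          L          M
  init         2.399      2.621      3.315
  Δ            1.425      1.425     -2.138
  eq           3.824      4.046      1.177
  solve Keq expr → x = -0.7125; check Q = 0.00682
Then change container volume by factor 1.25 (V_new/V_old).
Step 2:
                   G          L          M
  init         3.059      3.237      0.942
  Δ          0.03608    0.03608   -0.05412
  eq           3.095      3.273     0.8879
  solve Keq expr → x = -0.01804; check Q = 0.00682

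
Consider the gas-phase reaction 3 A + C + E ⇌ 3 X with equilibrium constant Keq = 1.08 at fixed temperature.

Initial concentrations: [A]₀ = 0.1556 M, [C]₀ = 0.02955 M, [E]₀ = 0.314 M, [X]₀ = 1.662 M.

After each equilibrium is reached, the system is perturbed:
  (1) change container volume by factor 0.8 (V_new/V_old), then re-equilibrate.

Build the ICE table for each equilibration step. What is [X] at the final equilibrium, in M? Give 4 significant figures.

[X]_eq = 0.938 M

Q₀ = 1.3133e+05 vs Keq = 1.08 ⇒ Q>K, reverse
Step 1:
                  A         C         E         X
  I          0.1556   0.02955     0.314     1.662
  C          0.9648    0.3216    0.3216   -0.9648
  E            1.12    0.3511    0.6356    0.6972
  solve Keq expr → x = -0.3216; check Q = 1.08
Then change container volume by factor 0.8 (V_new/V_old).
Step 2:
                  A         C         E         X
  I             1.4    0.4389    0.7945    0.8716
  C        -0.06644  -0.02215  -0.02215   0.06644
  E           1.334    0.4168    0.7723     0.938
  solve Keq expr → x = 0.02215; check Q = 1.08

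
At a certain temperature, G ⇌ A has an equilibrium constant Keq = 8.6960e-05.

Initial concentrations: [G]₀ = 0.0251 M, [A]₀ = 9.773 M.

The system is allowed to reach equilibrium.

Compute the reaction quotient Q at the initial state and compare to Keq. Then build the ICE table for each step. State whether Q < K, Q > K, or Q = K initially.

Q₀ = 389.4; Q > K (proceeds reverse)

Q₀ = 389.4 vs Keq = 8.6960e-05 ⇒ Q>K, reverse
Step 1:
                    G           A
  init         0.0251       9.773
  Δ             9.772      -9.772
  eq            9.797  8.5197e-04
  solve Keq expr → x = -9.772; check Q = 8.6960e-05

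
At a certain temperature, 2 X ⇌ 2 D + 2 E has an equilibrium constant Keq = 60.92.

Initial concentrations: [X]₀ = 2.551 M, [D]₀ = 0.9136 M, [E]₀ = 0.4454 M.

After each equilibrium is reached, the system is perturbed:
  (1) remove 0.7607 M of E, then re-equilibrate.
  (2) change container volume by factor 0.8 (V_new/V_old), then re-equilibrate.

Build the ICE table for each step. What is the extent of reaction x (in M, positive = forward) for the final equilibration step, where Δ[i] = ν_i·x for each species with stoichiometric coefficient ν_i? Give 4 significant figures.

x = -0.05495 M

Q₀ = 0.02544 vs Keq = 60.92 ⇒ Q<K, forward
Step 1:
                  X         D         E
  Initial     2.551    0.9136    0.4454
  Change     -1.782     1.782     1.782
  Equil      0.7692     2.695     2.227
  solve Keq expr → x = 0.8909; check Q = 60.92
Then remove 0.7607 M of E.
Step 2:
                  X         D         E
  Initial    0.7692     2.695     1.467
  Change     -0.169     0.169     0.169
  Equil      0.6002     2.864     1.635
  solve Keq expr → x = 0.08448; check Q = 60.92
Then change container volume by factor 0.8 (V_new/V_old).
Step 3:
                  X         D         E
  Initial    0.7503      3.58     2.044
  Change     0.1099   -0.1099   -0.1099
  Equil      0.8602     3.471     1.934
  solve Keq expr → x = -0.05495; check Q = 60.92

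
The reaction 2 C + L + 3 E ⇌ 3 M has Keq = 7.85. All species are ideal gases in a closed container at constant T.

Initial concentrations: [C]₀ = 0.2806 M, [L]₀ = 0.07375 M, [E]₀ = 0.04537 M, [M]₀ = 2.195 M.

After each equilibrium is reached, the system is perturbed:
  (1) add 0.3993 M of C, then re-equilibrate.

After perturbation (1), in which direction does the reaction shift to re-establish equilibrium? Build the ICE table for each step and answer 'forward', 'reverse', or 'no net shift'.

Direction: forward

Q₀ = 1.9501e+07 vs Keq = 7.85 ⇒ Q>K, reverse
Step 1:
                   C          L          E          M
  init        0.2806    0.07375    0.04537      2.195
  Δ           0.6103     0.3052     0.9155    -0.9155
  eq          0.8909     0.3789     0.9609      1.279
  solve Keq expr → x = -0.3052; check Q = 7.85
Then add 0.3993 M of C.
Step 2:
                   C          L          E          M
  init          1.29     0.3789     0.9609      1.279
  Δ         -0.06554   -0.03277   -0.09831    0.09831
  eq           1.225     0.3461     0.8626      1.378
  solve Keq expr → x = 0.03277; check Q = 7.85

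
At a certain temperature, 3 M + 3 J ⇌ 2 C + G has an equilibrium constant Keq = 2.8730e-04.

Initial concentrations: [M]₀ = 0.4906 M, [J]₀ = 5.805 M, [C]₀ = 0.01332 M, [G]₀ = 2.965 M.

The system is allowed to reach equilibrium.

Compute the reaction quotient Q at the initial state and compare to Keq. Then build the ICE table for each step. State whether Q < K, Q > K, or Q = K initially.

Q₀ = 2.2774e-05 vs Keq = 2.8730e-04 ⇒ Q<K, forward
Step 1:
                    M           J           C           G
  Initial      0.4906       5.805     0.01332       2.965
  Change     -0.04139    -0.04139     0.02759      0.0138
  Equil        0.4492       5.764     0.04091       2.979
  solve Keq expr → x = 0.0138; check Q = 2.8730e-04

Q₀ = 2.2774e-05; Q < K (proceeds forward)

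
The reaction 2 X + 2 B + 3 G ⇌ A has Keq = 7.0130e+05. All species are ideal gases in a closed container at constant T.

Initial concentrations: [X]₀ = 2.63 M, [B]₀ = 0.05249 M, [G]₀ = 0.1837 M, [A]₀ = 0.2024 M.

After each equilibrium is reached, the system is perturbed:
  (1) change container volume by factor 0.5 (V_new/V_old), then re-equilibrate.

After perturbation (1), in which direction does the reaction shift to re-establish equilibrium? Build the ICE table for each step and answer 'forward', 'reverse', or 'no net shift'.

Q₀ = 1713 vs Keq = 7.0130e+05 ⇒ Q<K, forward
Step 1:
                    X           B           G           A
  init           2.63     0.05249      0.1837      0.2024
  Δ          -0.04675    -0.04675    -0.07013     0.02338
  eq            2.583    0.005739      0.1136      0.2258
  solve Keq expr → x = 0.02338; check Q = 7.0130e+05
Then change container volume by factor 0.5 (V_new/V_old).
Step 2:
                    X           B           G           A
  init          5.166     0.01148      0.2271      0.4516
  Δ         -0.009878   -0.009878    -0.01482    0.004939
  eq            5.157    0.001599      0.2123      0.4565
  solve Keq expr → x = 0.004939; check Q = 7.0130e+05

Direction: forward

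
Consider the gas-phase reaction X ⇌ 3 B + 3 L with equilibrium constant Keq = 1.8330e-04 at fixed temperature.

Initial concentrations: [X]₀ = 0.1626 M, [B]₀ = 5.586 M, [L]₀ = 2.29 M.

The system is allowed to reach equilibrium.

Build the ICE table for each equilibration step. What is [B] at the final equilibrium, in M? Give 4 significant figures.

[B]_eq = 3.313 M

Q₀ = 1.2873e+04 vs Keq = 1.8330e-04 ⇒ Q>K, reverse
Step 1:
                    X           B           L
  init         0.1626       5.586        2.29
  Δ            0.7578      -2.273      -2.273
  eq           0.9204       3.313     0.01668
  solve Keq expr → x = -0.7578; check Q = 1.8330e-04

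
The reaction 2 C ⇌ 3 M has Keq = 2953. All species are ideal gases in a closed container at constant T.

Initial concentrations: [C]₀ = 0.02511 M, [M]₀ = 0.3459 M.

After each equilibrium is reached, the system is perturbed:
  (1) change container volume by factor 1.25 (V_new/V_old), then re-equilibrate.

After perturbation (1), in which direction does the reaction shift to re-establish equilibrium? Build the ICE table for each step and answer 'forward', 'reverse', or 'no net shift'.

Direction: forward

Q₀ = 65.64 vs Keq = 2953 ⇒ Q<K, forward
Step 1:
                    C           M
  I           0.02511      0.3459
  C          -0.02085     0.03127
  E          0.004263      0.3772
  solve Keq expr → x = 0.01042; check Q = 2953
Then change container volume by factor 1.25 (V_new/V_old).
Step 2:
                    C           M
  I           0.00341      0.3017
  C       -3.5200e-04  5.2801e-04
  E          0.003058      0.3023
  solve Keq expr → x = 1.7600e-04; check Q = 2953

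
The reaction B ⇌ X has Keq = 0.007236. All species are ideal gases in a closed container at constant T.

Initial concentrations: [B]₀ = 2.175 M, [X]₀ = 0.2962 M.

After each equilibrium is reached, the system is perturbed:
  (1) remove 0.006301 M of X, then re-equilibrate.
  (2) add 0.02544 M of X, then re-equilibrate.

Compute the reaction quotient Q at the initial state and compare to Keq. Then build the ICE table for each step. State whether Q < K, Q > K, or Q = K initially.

Q₀ = 0.1362 vs Keq = 0.007236 ⇒ Q>K, reverse
Step 1:
                  B         X
  I           2.175    0.2962
  C          0.2784   -0.2784
  E           2.453   0.01775
  solve Keq expr → x = -0.2784; check Q = 0.007236
Then remove 0.006301 M of X.
Step 2:
                  B         X
  I           2.453   0.01145
  C       -0.006256  0.006256
  E           2.447   0.01771
  solve Keq expr → x = 0.006256; check Q = 0.007236
Then add 0.02544 M of X.
Step 3:
                  B         X
  I           2.447   0.04315
  C         0.02526  -0.02526
  E           2.472   0.01789
  solve Keq expr → x = -0.02526; check Q = 0.007236

Q₀ = 0.1362; Q > K (proceeds reverse)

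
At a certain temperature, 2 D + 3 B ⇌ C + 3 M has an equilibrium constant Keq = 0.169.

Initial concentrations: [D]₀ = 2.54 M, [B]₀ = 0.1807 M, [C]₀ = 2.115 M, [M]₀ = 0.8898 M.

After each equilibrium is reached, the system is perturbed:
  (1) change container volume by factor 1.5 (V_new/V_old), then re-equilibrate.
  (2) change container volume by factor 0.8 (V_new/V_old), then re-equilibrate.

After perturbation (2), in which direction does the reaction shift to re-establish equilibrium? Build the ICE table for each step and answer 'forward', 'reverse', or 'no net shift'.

Q₀ = 39.14 vs Keq = 0.169 ⇒ Q>K, reverse
Step 1:
                    D           B           C           M
  Initial        2.54      0.1807       2.115      0.8898
  Change       0.2604      0.3905     -0.1302     -0.3905
  Equil           2.8      0.5712       1.985      0.4993
  solve Keq expr → x = -0.1302; check Q = 0.169
Then change container volume by factor 1.5 (V_new/V_old).
Step 2:
                    D           B           C           M
  Initial       1.867      0.3808       1.323      0.3328
  Change      0.01506     0.02259   -0.007529    -0.02259
  Equil         1.882      0.4034       1.316      0.3103
  solve Keq expr → x = -0.007529; check Q = 0.169
Then change container volume by factor 0.8 (V_new/V_old).
Step 3:
                    D           B           C           M
  Initial       2.352      0.5043       1.645      0.3878
  Change     -0.01033     -0.0155    0.005166      0.0155
  Equil         2.342      0.4888        1.65      0.4033
  solve Keq expr → x = 0.005166; check Q = 0.169

Direction: forward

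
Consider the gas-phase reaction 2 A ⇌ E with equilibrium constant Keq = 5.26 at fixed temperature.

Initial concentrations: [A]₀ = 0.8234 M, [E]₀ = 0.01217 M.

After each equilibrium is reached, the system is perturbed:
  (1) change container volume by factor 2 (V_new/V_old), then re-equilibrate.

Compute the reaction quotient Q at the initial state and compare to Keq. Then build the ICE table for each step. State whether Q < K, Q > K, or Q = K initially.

Q₀ = 0.01795; Q < K (proceeds forward)

Q₀ = 0.01795 vs Keq = 5.26 ⇒ Q<K, forward
Step 1:
                  A         E
  init       0.8234   0.01217
  Δ         -0.5831    0.2916
  eq         0.2403    0.3037
  solve Keq expr → x = 0.2916; check Q = 5.26
Then change container volume by factor 2 (V_new/V_old).
Step 2:
                  A         E
  init       0.1201    0.1519
  Δ          0.0386   -0.0193
  eq         0.1587    0.1326
  solve Keq expr → x = -0.0193; check Q = 5.26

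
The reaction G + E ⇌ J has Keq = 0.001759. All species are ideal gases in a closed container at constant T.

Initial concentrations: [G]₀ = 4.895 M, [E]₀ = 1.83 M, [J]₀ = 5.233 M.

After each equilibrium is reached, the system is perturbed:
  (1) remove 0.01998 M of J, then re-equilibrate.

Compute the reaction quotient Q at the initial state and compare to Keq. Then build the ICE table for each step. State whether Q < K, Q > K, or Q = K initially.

Q₀ = 0.5842 vs Keq = 0.001759 ⇒ Q>K, reverse
Step 1:
                   G          E          J
  Initial      4.895       1.83      5.233
  Change       5.111      5.111     -5.111
  Equil        10.01      6.941     0.1222
  solve Keq expr → x = -5.111; check Q = 0.001759
Then remove 0.01998 M of J.
Step 2:
                   G          E          J
  Initial      10.01      6.941     0.1022
  Change     -0.0194    -0.0194     0.0194
  Equil        9.986      6.921     0.1216
  solve Keq expr → x = 0.0194; check Q = 0.001759

Q₀ = 0.5842; Q > K (proceeds reverse)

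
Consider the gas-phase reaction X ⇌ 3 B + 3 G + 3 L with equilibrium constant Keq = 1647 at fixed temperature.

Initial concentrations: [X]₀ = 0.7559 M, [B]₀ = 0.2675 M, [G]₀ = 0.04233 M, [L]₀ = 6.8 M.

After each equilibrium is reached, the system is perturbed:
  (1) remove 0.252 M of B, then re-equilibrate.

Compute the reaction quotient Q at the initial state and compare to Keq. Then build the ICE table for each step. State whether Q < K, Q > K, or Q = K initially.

Q₀ = 6.0392e-04; Q < K (proceeds forward)

Q₀ = 6.0392e-04 vs Keq = 1647 ⇒ Q<K, forward
Step 1:
                   X          B          G          L
  Initial     0.7559     0.2675    0.04233        6.8
  Change     -0.3104     0.9311     0.9311     0.9311
  Equil       0.4455      1.199     0.9734      7.731
  solve Keq expr → x = 0.3104; check Q = 1647
Then remove 0.252 M of B.
Step 2:
                   X          B          G          L
  Initial     0.4455     0.9466     0.9734      7.731
  Change    -0.03319    0.09958    0.09958    0.09958
  Equil       0.4123      1.046      1.073      7.831
  solve Keq expr → x = 0.03319; check Q = 1647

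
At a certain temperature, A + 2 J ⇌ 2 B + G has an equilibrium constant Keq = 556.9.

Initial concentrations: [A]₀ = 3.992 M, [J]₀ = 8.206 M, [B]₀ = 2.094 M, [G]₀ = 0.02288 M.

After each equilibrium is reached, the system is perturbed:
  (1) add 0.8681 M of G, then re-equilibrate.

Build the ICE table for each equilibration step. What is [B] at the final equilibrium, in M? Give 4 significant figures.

Q₀ = 3.7321e-04 vs Keq = 556.9 ⇒ Q<K, forward
Step 1:
                    A           J           B           G
  Initial       3.992       8.206       2.094     0.02288
  Change        -3.55      -7.099       7.099        3.55
  Equil        0.4425       1.107       9.193       3.572
  solve Keq expr → x = 3.55; check Q = 556.9
Then add 0.8681 M of G.
Step 2:
                    A           J           B           G
  Initial      0.4425       1.107       9.193       4.441
  Change      0.03428     0.06856    -0.06856    -0.03428
  Equil        0.4767       1.175       9.125       4.406
  solve Keq expr → x = -0.03428; check Q = 556.9

[B]_eq = 9.125 M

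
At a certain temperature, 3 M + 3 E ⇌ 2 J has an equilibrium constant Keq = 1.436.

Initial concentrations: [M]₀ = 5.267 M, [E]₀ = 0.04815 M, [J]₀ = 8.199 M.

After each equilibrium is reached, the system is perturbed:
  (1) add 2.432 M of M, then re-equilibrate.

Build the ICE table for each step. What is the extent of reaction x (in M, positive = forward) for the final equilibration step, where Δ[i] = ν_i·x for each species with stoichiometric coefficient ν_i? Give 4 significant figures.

Q₀ = 4121 vs Keq = 1.436 ⇒ Q>K, reverse
Step 1:
                  M         E         J
  init        5.267   0.04815     8.199
  Δ          0.5525    0.5525   -0.3683
  eq          5.819    0.6006     7.831
  solve Keq expr → x = -0.1842; check Q = 1.436
Then add 2.432 M of M.
Step 2:
                  M         E         J
  init        8.251    0.6006     7.831
  Δ         -0.1644   -0.1644    0.1096
  eq          8.087    0.4362      7.94
  solve Keq expr → x = 0.0548; check Q = 1.436

x = 0.0548 M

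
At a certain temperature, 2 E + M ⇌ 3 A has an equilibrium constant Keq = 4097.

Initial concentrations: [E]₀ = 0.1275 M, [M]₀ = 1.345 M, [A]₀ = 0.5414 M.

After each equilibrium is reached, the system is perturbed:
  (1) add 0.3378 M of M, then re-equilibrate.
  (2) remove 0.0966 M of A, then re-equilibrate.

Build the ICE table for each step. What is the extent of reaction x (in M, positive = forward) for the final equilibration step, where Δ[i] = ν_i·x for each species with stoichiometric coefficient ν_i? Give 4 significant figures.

Q₀ = 7.258 vs Keq = 4097 ⇒ Q<K, forward
Step 1:
                    E           M           A
  init         0.1275       1.345      0.5414
  Δ           -0.1191    -0.05954      0.1786
  eq         0.008419       1.285        0.72
  solve Keq expr → x = 0.05954; check Q = 4097
Then add 0.3378 M of M.
Step 2:
                    E           M           A
  init       0.008419       1.623        0.72
  Δ       -9.0479e-04 -4.5239e-04    0.001357
  eq         0.007514       1.623      0.7214
  solve Keq expr → x = 4.5239e-04; check Q = 4097
Then remove 0.0966 M of A.
Step 3:
                    E           M           A
  init       0.007514       1.623      0.6248
  Δ         -0.001425 -7.1258e-04    0.002138
  eq         0.006089       1.622      0.6269
  solve Keq expr → x = 7.1258e-04; check Q = 4097

x = 7.1258e-04 M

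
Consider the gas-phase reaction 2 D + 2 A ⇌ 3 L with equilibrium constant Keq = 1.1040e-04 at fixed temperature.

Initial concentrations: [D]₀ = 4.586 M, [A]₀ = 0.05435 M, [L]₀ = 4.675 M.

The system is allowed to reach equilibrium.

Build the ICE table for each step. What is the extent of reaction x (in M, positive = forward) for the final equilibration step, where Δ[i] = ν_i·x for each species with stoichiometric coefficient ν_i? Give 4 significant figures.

Q₀ = 1645 vs Keq = 1.1040e-04 ⇒ Q>K, reverse
Step 1:
                    D           A           L
  init          4.586     0.05435       4.675
  Δ             2.867       2.867      -4.301
  eq            7.453       2.922      0.3741
  solve Keq expr → x = -1.434; check Q = 1.1040e-04

x = -1.434 M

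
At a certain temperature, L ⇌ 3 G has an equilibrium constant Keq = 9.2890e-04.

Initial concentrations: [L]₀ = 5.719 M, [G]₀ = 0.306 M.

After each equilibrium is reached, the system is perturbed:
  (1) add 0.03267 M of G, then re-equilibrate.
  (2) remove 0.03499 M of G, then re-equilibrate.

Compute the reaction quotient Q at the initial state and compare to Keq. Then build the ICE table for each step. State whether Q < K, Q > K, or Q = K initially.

Q₀ = 0.00501; Q > K (proceeds reverse)

Q₀ = 0.00501 vs Keq = 9.2890e-04 ⇒ Q>K, reverse
Step 1:
                  L         G
  I           5.719     0.306
  C         0.04369   -0.1311
  E           5.763    0.1749
  solve Keq expr → x = -0.04369; check Q = 9.2890e-04
Then add 0.03267 M of G.
Step 2:
                  L         G
  I           5.763    0.2076
  C         0.01085  -0.03256
  E           5.774     0.175
  solve Keq expr → x = -0.01085; check Q = 9.2890e-04
Then remove 0.03499 M of G.
Step 3:
                  L         G
  I           5.774      0.14
  C        -0.01162   0.03487
  E           5.762    0.1749
  solve Keq expr → x = 0.01162; check Q = 9.2890e-04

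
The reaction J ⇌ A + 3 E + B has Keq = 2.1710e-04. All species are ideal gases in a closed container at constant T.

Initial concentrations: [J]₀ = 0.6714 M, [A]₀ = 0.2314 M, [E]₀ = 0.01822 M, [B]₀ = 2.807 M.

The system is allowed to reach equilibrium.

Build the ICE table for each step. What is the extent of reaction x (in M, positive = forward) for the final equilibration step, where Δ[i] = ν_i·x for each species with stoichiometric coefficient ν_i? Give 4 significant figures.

x = 0.01363 M

Q₀ = 5.8515e-06 vs Keq = 2.1710e-04 ⇒ Q<K, forward
Step 1:
                  J         A         E         B
  Initial    0.6714    0.2314   0.01822     2.807
  Change   -0.01363   0.01363    0.0409   0.01363
  Equil      0.6578     0.245   0.05912     2.821
  solve Keq expr → x = 0.01363; check Q = 2.1710e-04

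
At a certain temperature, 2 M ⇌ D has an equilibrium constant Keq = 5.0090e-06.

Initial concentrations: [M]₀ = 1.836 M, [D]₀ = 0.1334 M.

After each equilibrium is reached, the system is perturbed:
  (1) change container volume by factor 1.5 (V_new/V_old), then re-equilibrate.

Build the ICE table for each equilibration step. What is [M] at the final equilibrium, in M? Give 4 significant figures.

[M]_eq = 1.402 M

Q₀ = 0.03957 vs Keq = 5.0090e-06 ⇒ Q>K, reverse
Step 1:
                   M          D
  Initial      1.836     0.1334
  Change      0.2668    -0.1334
  Equil        2.103 2.2148e-05
  solve Keq expr → x = -0.1334; check Q = 5.0090e-06
Then change container volume by factor 1.5 (V_new/V_old).
Step 2:
                   M          D
  Initial      1.402 1.4765e-05
  Change  9.8431e-06 -4.9216e-06
  Equil        1.402 9.8436e-06
  solve Keq expr → x = -4.9216e-06; check Q = 5.0090e-06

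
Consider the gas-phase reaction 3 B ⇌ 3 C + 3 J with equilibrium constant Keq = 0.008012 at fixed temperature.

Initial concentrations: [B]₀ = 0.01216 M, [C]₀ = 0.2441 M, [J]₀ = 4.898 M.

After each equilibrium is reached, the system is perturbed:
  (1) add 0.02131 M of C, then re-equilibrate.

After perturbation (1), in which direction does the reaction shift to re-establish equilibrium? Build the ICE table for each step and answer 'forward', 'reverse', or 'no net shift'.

Direction: reverse

Q₀ = 9.5051e+05 vs Keq = 0.008012 ⇒ Q>K, reverse
Step 1:
                  B         C         J
  Initial   0.01216    0.2441     4.898
  Change     0.2336   -0.2336   -0.2336
  Equil      0.2457   0.01054     4.664
  solve Keq expr → x = -0.07785; check Q = 0.008012
Then add 0.02131 M of C.
Step 2:
                  B         C         J
  Initial    0.2457   0.03185     4.664
  Change    0.02039  -0.02039  -0.02039
  Equil      0.2661   0.01147     4.644
  solve Keq expr → x = -0.006795; check Q = 0.008012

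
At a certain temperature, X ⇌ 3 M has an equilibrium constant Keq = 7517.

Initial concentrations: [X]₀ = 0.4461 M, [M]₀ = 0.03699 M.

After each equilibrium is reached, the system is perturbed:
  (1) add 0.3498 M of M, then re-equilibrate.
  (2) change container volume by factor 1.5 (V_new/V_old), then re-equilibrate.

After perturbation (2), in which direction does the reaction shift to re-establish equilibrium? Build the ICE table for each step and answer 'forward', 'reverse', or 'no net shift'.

Direction: forward

Q₀ = 1.1345e-04 vs Keq = 7517 ⇒ Q<K, forward
Step 1:
                    X           M
  Initial      0.4461     0.03699
  Change      -0.4458       1.337
  Equil    3.4527e-04       1.374
  solve Keq expr → x = 0.4458; check Q = 7517
Then add 0.3498 M of M.
Step 2:
                    X           M
  Initial  3.4527e-04       1.724
  Change   3.3526e-04   -0.001006
  Equil    6.8053e-04       1.723
  solve Keq expr → x = -3.3526e-04; check Q = 7517
Then change container volume by factor 1.5 (V_new/V_old).
Step 3:
                    X           M
  Initial  4.5369e-04       1.149
  Change  -2.5165e-04  7.5495e-04
  Equil    2.0204e-04       1.149
  solve Keq expr → x = 2.5165e-04; check Q = 7517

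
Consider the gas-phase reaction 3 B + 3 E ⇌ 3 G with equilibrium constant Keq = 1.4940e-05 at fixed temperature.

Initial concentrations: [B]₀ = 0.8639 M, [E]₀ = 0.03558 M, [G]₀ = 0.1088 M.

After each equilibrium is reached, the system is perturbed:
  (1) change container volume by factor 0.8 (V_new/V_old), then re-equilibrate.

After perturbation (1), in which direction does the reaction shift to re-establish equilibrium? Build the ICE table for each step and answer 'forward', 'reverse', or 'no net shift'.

Q₀ = 44.35 vs Keq = 1.4940e-05 ⇒ Q>K, reverse
Step 1:
                    B           E           G
  Initial      0.8639     0.03558      0.1088
  Change       0.1054      0.1054     -0.1054
  Equil        0.9693       0.141    0.003367
  solve Keq expr → x = -0.03514; check Q = 1.4940e-05
Then change container volume by factor 0.8 (V_new/V_old).
Step 2:
                    B           E           G
  Initial       1.212      0.1763    0.004208
  Change    -0.001017   -0.001017    0.001017
  Equil         1.211      0.1752    0.005225
  solve Keq expr → x = 3.3910e-04; check Q = 1.4940e-05

Direction: forward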